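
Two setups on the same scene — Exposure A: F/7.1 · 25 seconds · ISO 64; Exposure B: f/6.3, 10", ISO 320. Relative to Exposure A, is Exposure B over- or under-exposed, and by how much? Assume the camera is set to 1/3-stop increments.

1 1/3 stops brighter

Aperture: f/7.1 → f/6.3 — 1/3 stop larger aperture (brighter).
Shutter speed: 25 → 20 → 15 → 13 → 10 — 1 1/3 stops faster (darker).
ISO: 64 → 80 → 100 → 125 → 160 → 200 → 250 → 320 — 2 1/3 stops raised (brighter).
Net: +1/3 −1 1/3 +2 1/3 = +1 1/3 stops.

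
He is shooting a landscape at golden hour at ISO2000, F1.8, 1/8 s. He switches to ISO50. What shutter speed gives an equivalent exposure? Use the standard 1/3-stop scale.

ISO: 2000 → 1600 → 1250 → 1000 → 800 → 640 → 500 → 400 → 320 → 250 → 200 → 160 → 125 → 100 → 80 → 64 → 50 — 5 1/3 stops dropped (darker).
Need 5 1/3 stops brighter from the shutter speed: 1/8 → 1/6 → 1/5 → 1/4 → 0.3 → 0.4 → 0.5 → 0.6 → 0.8 → 1 → 1.3 → 1.6 → 2 → 2.5 → 3.2 → 4 → 5.

5 s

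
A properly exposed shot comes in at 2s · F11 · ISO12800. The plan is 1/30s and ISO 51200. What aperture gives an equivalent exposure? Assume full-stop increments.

f/2.8

Shutter speed: 2 → 1 → 1/2 → 1/4 → 1/8 → 1/15 → 1/30 — 6 stops shorter (darker).
ISO: 12800 → 25600 → 51200 — 2 stops raised (brighter).
Net change so far: 4 stops darker. Offset with the aperture: f/11 → f/8 → f/5.6 → f/4 → f/2.8.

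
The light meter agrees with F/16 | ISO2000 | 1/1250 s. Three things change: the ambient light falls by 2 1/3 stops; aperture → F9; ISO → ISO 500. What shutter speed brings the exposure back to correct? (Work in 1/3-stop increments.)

1/200s

Scene light: 2 1/3 stops darker.
Aperture: f/16 → f/14 → f/13 → f/11 → f/10 → f/9 — 1 2/3 stops larger aperture (brighter).
ISO: 2000 → 1600 → 1250 → 1000 → 800 → 640 → 500 — 2 stops dropped (darker).
Net so far: 2 2/3 stops darker. Shutter speed: 1/1250 → 1/1000 → 1/800 → 1/640 → 1/500 → 1/400 → 1/320 → 1/250 → 1/200.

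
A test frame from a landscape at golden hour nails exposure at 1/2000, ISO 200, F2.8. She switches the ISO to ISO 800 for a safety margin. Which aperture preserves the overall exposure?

f/5.6

ISO: 200 → 400 → 800 — 2 stops raised (brighter).
Need 2 stops darker from the aperture: f/2.8 → f/4 → f/5.6.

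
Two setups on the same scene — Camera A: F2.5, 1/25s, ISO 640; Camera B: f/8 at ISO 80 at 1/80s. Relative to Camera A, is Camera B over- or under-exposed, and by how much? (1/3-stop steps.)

8 stops darker

Aperture: f/2.5 → f/2.8 → f/3.2 → f/3.5 → f/4 → f/4.5 → f/5 → f/5.6 → f/6.3 → f/7.1 → f/8 — 3 1/3 stops smaller aperture (darker).
Shutter speed: 1/25 → 1/30 → 1/40 → 1/50 → 1/60 → 1/80 — 1 2/3 stops shorter (darker).
ISO: 640 → 500 → 400 → 320 → 250 → 200 → 160 → 125 → 100 → 80 — 3 stops lower (darker).
Net: −3 1/3 −1 2/3 −3 = −8 stops.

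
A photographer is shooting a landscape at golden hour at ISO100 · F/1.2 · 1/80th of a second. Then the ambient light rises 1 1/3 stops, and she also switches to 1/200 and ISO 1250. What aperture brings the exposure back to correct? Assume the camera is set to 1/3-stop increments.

f/4.5

Scene light: 1 1/3 stops brighter.
Shutter speed: 1/80 → 1/100 → 1/125 → 1/160 → 1/200 — 1 1/3 stops faster (darker).
ISO: 100 → 125 → 160 → 200 → 250 → 320 → 400 → 500 → 640 → 800 → 1000 → 1250 — 3 2/3 stops raised (brighter).
Net so far: 3 2/3 stops brighter. Aperture: f/1.2 → f/1.4 → f/1.6 → f/1.8 → f/2 → f/2.2 → f/2.5 → f/2.8 → f/3.2 → f/3.5 → f/4 → f/4.5.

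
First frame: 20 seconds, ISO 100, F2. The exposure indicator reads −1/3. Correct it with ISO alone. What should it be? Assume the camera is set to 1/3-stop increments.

Underexposed by 1/3 stop → need 1/3 stop brighter.
ISO: 100 → 125.

ISO 125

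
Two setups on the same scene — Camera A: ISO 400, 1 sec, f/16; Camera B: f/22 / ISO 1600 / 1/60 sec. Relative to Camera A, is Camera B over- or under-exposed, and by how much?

5 stops darker

Aperture: f/16 → f/22 — 1 stop stopped down (darker).
Shutter speed: 1 → 1/2 → 1/4 → 1/8 → 1/15 → 1/30 → 1/60 — 6 stops faster (darker).
ISO: 400 → 800 → 1600 — 2 stops raised (brighter).
Net: −1 −6 +2 = −5 stops.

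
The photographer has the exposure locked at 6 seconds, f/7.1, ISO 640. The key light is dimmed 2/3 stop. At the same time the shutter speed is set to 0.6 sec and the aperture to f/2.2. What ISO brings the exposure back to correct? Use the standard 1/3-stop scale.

ISO 1000

Scene light: 2/3 stop darker.
Shutter speed: 6 → 5 → 4 → 3.2 → 2.5 → 2 → 1.6 → 1.3 → 1 → 0.8 → 0.6 — 3 1/3 stops shorter (darker).
Aperture: f/7.1 → f/6.3 → f/5.6 → f/5 → f/4.5 → f/4 → f/3.5 → f/3.2 → f/2.8 → f/2.5 → f/2.2 — 3 1/3 stops larger aperture (brighter).
Net so far: 2/3 stop darker. ISO: 640 → 800 → 1000.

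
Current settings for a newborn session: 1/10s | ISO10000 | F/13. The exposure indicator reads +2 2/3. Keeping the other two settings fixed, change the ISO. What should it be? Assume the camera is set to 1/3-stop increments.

Overexposed by 2 2/3 stops → need 2 2/3 stops darker.
ISO: 10000 → 8000 → 6400 → 5000 → 4000 → 3200 → 2500 → 2000 → 1600.

ISO 1600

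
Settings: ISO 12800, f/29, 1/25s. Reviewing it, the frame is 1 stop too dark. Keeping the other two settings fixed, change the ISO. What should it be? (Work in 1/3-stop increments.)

Underexposed by 1 stop → need 1 stop brighter.
ISO: 12800 → 16000 → 20000 → 25600.

ISO 25600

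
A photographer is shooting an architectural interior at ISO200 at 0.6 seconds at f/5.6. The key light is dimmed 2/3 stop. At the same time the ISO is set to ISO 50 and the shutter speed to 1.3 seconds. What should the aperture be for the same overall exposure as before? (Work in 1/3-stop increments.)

Scene light: 2/3 stop darker.
ISO: 200 → 160 → 125 → 100 → 80 → 64 → 50 — 2 stops lower (darker).
Shutter speed: 0.6 → 0.8 → 1 → 1.3 — 1 stop longer (brighter).
Net so far: 1 2/3 stops darker. Aperture: f/5.6 → f/5 → f/4.5 → f/4 → f/3.5 → f/3.2.

f/3.2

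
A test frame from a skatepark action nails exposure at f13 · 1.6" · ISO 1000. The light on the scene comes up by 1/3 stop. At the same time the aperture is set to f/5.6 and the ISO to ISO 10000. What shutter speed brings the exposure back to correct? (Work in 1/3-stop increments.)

Scene light: 1/3 stop brighter.
Aperture: f/13 → f/11 → f/10 → f/9 → f/8 → f/7.1 → f/6.3 → f/5.6 — 2 1/3 stops larger aperture (brighter).
ISO: 1000 → 1250 → 1600 → 2000 → 2500 → 3200 → 4000 → 5000 → 6400 → 8000 → 10000 — 3 1/3 stops raised (brighter).
Net so far: 6 stops brighter. Shutter speed: 1.6 → 1.3 → 1 → 0.8 → 0.6 → 0.5 → 0.4 → 0.3 → 1/4 → 1/5 → 1/6 → 1/8 → 1/10 → 1/13 → 1/15 → 1/20 → 1/25 → 1/30 → 1/40.

1/40s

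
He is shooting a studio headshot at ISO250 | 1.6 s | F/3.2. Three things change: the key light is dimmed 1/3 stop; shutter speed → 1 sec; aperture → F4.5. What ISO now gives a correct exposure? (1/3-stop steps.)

ISO 1000

Scene light: 1/3 stop darker.
Shutter speed: 1.6 → 1.3 → 1 — 2/3 stop shorter (darker).
Aperture: f/3.2 → f/3.5 → f/4 → f/4.5 — 1 stop smaller aperture (darker).
Net so far: 2 stops darker. ISO: 250 → 320 → 400 → 500 → 640 → 800 → 1000.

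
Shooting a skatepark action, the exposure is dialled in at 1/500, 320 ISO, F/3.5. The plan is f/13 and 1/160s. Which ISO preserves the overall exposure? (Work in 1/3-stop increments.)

ISO 1250

Aperture: f/3.5 → f/4 → f/4.5 → f/5 → f/5.6 → f/6.3 → f/7.1 → f/8 → f/9 → f/10 → f/11 → f/13 — 3 2/3 stops stopped down (darker).
Shutter speed: 1/500 → 1/400 → 1/320 → 1/250 → 1/200 → 1/160 — 1 2/3 stops slower (brighter).
Net change so far: 2 stops darker. Offset with the ISO: 320 → 400 → 500 → 640 → 800 → 1000 → 1250.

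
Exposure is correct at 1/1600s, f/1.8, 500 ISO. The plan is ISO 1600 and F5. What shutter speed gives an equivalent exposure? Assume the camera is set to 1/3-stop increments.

ISO: 500 → 640 → 800 → 1000 → 1250 → 1600 — 1 2/3 stops higher (brighter).
Aperture: f/1.8 → f/2 → f/2.2 → f/2.5 → f/2.8 → f/3.2 → f/3.5 → f/4 → f/4.5 → f/5 — 3 stops smaller aperture (darker).
Net change so far: 1 1/3 stops darker. Offset with the shutter speed: 1/1600 → 1/1250 → 1/1000 → 1/800 → 1/640.

1/640s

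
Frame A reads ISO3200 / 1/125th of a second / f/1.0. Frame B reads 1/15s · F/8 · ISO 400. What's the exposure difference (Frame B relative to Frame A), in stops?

Aperture: f/1.0 → f/1.4 → f/2 → f/2.8 → f/4 → f/5.6 → f/8 — 6 stops stopped down (darker).
Shutter speed: 1/125 → 1/60 → 1/30 → 1/15 — 3 stops longer (brighter).
ISO: 3200 → 1600 → 800 → 400 — 3 stops dropped (darker).
Net: −6 +3 −3 = −6 stops.

6 stops darker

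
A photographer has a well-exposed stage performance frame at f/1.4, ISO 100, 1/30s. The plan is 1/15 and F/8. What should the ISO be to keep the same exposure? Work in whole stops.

Shutter speed: 1/30 → 1/15 — 1 stop longer (brighter).
Aperture: f/1.4 → f/2 → f/2.8 → f/4 → f/5.6 → f/8 — 5 stops narrower (darker).
Net change so far: 4 stops darker. Offset with the ISO: 100 → 200 → 400 → 800 → 1600.

ISO 1600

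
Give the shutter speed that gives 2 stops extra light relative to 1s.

4 s

Shutter speed: 1 → 2 → 4 — 2 stops longer (brighter).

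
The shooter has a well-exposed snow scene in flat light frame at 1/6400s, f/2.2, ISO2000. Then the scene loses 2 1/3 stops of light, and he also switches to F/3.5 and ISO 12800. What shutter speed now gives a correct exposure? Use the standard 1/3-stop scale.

Scene light: 2 1/3 stops darker.
Aperture: f/2.2 → f/2.5 → f/2.8 → f/3.2 → f/3.5 — 1 1/3 stops smaller aperture (darker).
ISO: 2000 → 2500 → 3200 → 4000 → 5000 → 6400 → 8000 → 10000 → 12800 — 2 2/3 stops higher (brighter).
Net so far: 1 stop darker. Shutter speed: 1/6400 → 1/5000 → 1/4000 → 1/3200.

1/3200s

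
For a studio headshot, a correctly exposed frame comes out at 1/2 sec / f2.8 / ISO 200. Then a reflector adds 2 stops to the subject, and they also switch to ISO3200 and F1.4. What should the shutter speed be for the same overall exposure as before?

Scene light: 2 stops brighter.
ISO: 200 → 400 → 800 → 1600 → 3200 — 4 stops raised (brighter).
Aperture: f/2.8 → f/2 → f/1.4 — 2 stops wider (brighter).
Net so far: 8 stops brighter. Shutter speed: 1/2 → 1/4 → 1/8 → 1/15 → 1/30 → 1/60 → 1/125 → 1/250 → 1/500.

1/500s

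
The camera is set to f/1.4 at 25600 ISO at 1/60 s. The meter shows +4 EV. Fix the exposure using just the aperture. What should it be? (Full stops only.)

Overexposed by 4 stops → need 4 stops darker.
Aperture: f/1.4 → f/2 → f/2.8 → f/4 → f/5.6.

f/5.6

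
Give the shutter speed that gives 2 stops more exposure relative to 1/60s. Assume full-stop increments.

Shutter speed: 1/60 → 1/30 → 1/15 — 2 stops slower (brighter).

1/15s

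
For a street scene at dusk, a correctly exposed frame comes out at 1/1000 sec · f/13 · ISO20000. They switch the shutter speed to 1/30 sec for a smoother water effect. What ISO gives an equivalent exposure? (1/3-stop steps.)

ISO 640

Shutter speed: 1/1000 → 1/800 → 1/640 → 1/500 → 1/400 → 1/320 → 1/250 → 1/200 → 1/160 → 1/125 → 1/100 → 1/80 → 1/60 → 1/50 → 1/40 → 1/30 — 5 stops longer (brighter).
Need 5 stops darker from the ISO: 20000 → 16000 → 12800 → 10000 → 8000 → 6400 → 5000 → 4000 → 3200 → 2500 → 2000 → 1600 → 1250 → 1000 → 800 → 640.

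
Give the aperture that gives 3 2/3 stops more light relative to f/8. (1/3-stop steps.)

f/2.2

Aperture: f/8 → f/7.1 → f/6.3 → f/5.6 → f/5 → f/4.5 → f/4 → f/3.5 → f/3.2 → f/2.8 → f/2.5 → f/2.2 — 3 2/3 stops larger aperture (brighter).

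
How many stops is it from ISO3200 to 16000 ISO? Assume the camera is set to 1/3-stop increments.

3200 → 4000 → 5000 → 6400 → 8000 → 10000 → 12800 → 16000 — count the steps: 7 third-stops = 2 1/3 stops.

2 1/3 stops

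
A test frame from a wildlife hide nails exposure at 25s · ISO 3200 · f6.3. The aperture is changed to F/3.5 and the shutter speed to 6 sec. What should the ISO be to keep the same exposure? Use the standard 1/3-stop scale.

Aperture: f/6.3 → f/5.6 → f/5 → f/4.5 → f/4 → f/3.5 — 1 2/3 stops larger aperture (brighter).
Shutter speed: 25 → 20 → 15 → 13 → 10 → 8 → 6 — 2 stops faster (darker).
Net change so far: 1/3 stop darker. Offset with the ISO: 3200 → 4000.

ISO 4000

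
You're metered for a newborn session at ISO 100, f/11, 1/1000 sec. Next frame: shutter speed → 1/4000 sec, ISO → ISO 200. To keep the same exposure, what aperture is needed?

Shutter speed: 1/1000 → 1/2000 → 1/4000 — 2 stops shorter (darker).
ISO: 100 → 200 — 1 stop raised (brighter).
Net change so far: 1 stop darker. Offset with the aperture: f/11 → f/8.

f/8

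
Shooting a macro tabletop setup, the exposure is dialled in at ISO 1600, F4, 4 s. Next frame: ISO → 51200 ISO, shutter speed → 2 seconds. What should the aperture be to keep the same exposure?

ISO: 1600 → 3200 → 6400 → 12800 → 25600 → 51200 — 5 stops raised (brighter).
Shutter speed: 4 → 2 — 1 stop shorter (darker).
Net change so far: 4 stops brighter. Offset with the aperture: f/4 → f/5.6 → f/8 → f/11 → f/16.

f/16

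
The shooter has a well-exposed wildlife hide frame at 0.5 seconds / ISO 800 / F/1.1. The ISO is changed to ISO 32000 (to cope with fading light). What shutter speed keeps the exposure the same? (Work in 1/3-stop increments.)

ISO: 800 → 1000 → 1250 → 1600 → 2000 → 2500 → 3200 → 4000 → 5000 → 6400 → 8000 → 10000 → 12800 → 16000 → 20000 → 25600 → 32000 — 5 1/3 stops higher (brighter).
Need 5 1/3 stops darker from the shutter speed: 0.5 → 0.4 → 0.3 → 1/4 → 1/5 → 1/6 → 1/8 → 1/10 → 1/13 → 1/15 → 1/20 → 1/25 → 1/30 → 1/40 → 1/50 → 1/60 → 1/80.

1/80s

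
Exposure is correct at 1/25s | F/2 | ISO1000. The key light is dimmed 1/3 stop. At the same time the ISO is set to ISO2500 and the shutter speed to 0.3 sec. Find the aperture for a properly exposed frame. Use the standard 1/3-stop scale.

Scene light: 1/3 stop darker.
ISO: 1000 → 1250 → 1600 → 2000 → 2500 — 1 1/3 stops raised (brighter).
Shutter speed: 1/25 → 1/20 → 1/15 → 1/13 → 1/10 → 1/8 → 1/6 → 1/5 → 1/4 → 0.3 — 3 stops longer (brighter).
Net so far: 4 stops brighter. Aperture: f/2 → f/2.2 → f/2.5 → f/2.8 → f/3.2 → f/3.5 → f/4 → f/4.5 → f/5 → f/5.6 → f/6.3 → f/7.1 → f/8.

f/8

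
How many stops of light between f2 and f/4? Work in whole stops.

2 stops

f/2 → f/2.8 → f/4 — count the steps: 2 stops.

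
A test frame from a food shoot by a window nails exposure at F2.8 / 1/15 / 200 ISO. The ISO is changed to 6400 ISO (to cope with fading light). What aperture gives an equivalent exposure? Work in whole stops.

ISO: 200 → 400 → 800 → 1600 → 3200 → 6400 — 5 stops higher (brighter).
Need 5 stops darker from the aperture: f/2.8 → f/4 → f/5.6 → f/8 → f/11 → f/16.

f/16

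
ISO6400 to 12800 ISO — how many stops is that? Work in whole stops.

1 stop

6400 → 12800 — count the steps: 1 stop.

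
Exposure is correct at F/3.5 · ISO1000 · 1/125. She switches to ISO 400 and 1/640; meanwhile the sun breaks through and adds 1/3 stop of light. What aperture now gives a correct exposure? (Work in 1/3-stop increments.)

Scene light: 1/3 stop brighter.
ISO: 1000 → 800 → 640 → 500 → 400 — 1 1/3 stops dropped (darker).
Shutter speed: 1/125 → 1/160 → 1/200 → 1/250 → 1/320 → 1/400 → 1/500 → 1/640 — 2 1/3 stops shorter (darker).
Net so far: 3 1/3 stops darker. Aperture: f/3.5 → f/3.2 → f/2.8 → f/2.5 → f/2.2 → f/2 → f/1.8 → f/1.6 → f/1.4 → f/1.2 → f/1.1.

f/1.1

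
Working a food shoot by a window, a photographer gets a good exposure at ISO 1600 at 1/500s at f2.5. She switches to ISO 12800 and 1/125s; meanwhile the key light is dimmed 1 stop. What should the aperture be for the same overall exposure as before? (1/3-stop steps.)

f/10

Scene light: 1 stop darker.
ISO: 1600 → 2000 → 2500 → 3200 → 4000 → 5000 → 6400 → 8000 → 10000 → 12800 — 3 stops raised (brighter).
Shutter speed: 1/500 → 1/400 → 1/320 → 1/250 → 1/200 → 1/160 → 1/125 — 2 stops slower (brighter).
Net so far: 4 stops brighter. Aperture: f/2.5 → f/2.8 → f/3.2 → f/3.5 → f/4 → f/4.5 → f/5 → f/5.6 → f/6.3 → f/7.1 → f/8 → f/9 → f/10.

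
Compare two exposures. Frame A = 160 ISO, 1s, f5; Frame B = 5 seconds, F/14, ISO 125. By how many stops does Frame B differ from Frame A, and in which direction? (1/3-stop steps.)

Aperture: f/5 → f/5.6 → f/6.3 → f/7.1 → f/8 → f/9 → f/10 → f/11 → f/13 → f/14 — 3 stops stopped down (darker).
Shutter speed: 1 → 1.3 → 1.6 → 2 → 2.5 → 3.2 → 4 → 5 — 2 1/3 stops longer (brighter).
ISO: 160 → 125 — 1/3 stop lower (darker).
Net: −3 +2 1/3 −1/3 = −1 stop.

1 stop darker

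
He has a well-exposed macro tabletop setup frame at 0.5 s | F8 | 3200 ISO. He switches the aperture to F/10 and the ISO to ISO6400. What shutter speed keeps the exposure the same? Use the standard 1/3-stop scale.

0.4 s

Aperture: f/8 → f/9 → f/10 — 2/3 stop smaller aperture (darker).
ISO: 3200 → 4000 → 5000 → 6400 — 1 stop raised (brighter).
Net change so far: 1/3 stop brighter. Offset with the shutter speed: 0.5 → 0.4.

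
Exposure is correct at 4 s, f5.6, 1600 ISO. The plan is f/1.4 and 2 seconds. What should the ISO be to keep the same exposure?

Aperture: f/5.6 → f/4 → f/2.8 → f/2 → f/1.4 — 4 stops larger aperture (brighter).
Shutter speed: 4 → 2 — 1 stop shorter (darker).
Net change so far: 3 stops brighter. Offset with the ISO: 1600 → 800 → 400 → 200.

ISO 200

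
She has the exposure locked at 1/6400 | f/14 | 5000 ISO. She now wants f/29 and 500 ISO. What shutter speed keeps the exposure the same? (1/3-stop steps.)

Aperture: f/14 → f/16 → f/18 → f/20 → f/22 → f/25 → f/29 — 2 stops smaller aperture (darker).
ISO: 5000 → 4000 → 3200 → 2500 → 2000 → 1600 → 1250 → 1000 → 800 → 640 → 500 — 3 1/3 stops lower (darker).
Net change so far: 5 1/3 stops darker. Offset with the shutter speed: 1/6400 → 1/5000 → 1/4000 → 1/3200 → 1/2500 → 1/2000 → 1/1600 → 1/1250 → 1/1000 → 1/800 → 1/640 → 1/500 → 1/400 → 1/320 → 1/250 → 1/200 → 1/160.

1/160s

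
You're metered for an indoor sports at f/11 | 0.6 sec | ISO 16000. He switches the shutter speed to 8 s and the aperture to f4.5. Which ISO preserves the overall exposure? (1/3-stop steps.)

Shutter speed: 0.6 → 0.8 → 1 → 1.3 → 1.6 → 2 → 2.5 → 3.2 → 4 → 5 → 6 → 8 — 3 2/3 stops longer (brighter).
Aperture: f/11 → f/10 → f/9 → f/8 → f/7.1 → f/6.3 → f/5.6 → f/5 → f/4.5 — 2 2/3 stops larger aperture (brighter).
Net change so far: 6 1/3 stops brighter. Offset with the ISO: 16000 → 12800 → 10000 → 8000 → 6400 → 5000 → 4000 → 3200 → 2500 → 2000 → 1600 → 1250 → 1000 → 800 → 640 → 500 → 400 → 320 → 250 → 200.

ISO 200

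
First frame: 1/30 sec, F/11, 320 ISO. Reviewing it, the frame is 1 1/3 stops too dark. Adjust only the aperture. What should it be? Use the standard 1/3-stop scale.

f/7.1

Underexposed by 1 1/3 stops → need 1 1/3 stops brighter.
Aperture: f/11 → f/10 → f/9 → f/8 → f/7.1.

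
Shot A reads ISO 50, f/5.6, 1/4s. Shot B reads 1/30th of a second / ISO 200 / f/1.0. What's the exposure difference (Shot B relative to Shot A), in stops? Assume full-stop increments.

4 stops brighter

Aperture: f/5.6 → f/4 → f/2.8 → f/2 → f/1.4 → f/1.0 — 5 stops larger aperture (brighter).
Shutter speed: 1/4 → 1/8 → 1/15 → 1/30 — 3 stops faster (darker).
ISO: 50 → 100 → 200 — 2 stops higher (brighter).
Net: +5 −3 +2 = +4 stops.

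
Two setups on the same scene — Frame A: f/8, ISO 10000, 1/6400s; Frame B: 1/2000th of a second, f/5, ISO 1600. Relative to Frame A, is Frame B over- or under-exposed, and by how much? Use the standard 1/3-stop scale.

1/3 stop brighter

Aperture: f/8 → f/7.1 → f/6.3 → f/5.6 → f/5 — 1 1/3 stops larger aperture (brighter).
Shutter speed: 1/6400 → 1/5000 → 1/4000 → 1/3200 → 1/2500 → 1/2000 — 1 2/3 stops slower (brighter).
ISO: 10000 → 8000 → 6400 → 5000 → 4000 → 3200 → 2500 → 2000 → 1600 — 2 2/3 stops lower (darker).
Net: +1 1/3 +1 2/3 −2 2/3 = +1/3 stops.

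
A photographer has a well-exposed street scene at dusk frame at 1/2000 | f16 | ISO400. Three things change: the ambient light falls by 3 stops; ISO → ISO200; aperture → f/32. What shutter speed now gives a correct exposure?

Scene light: 3 stops darker.
ISO: 400 → 200 — 1 stop dropped (darker).
Aperture: f/16 → f/22 → f/32 — 2 stops smaller aperture (darker).
Net so far: 6 stops darker. Shutter speed: 1/2000 → 1/1000 → 1/500 → 1/250 → 1/125 → 1/60 → 1/30.

1/30s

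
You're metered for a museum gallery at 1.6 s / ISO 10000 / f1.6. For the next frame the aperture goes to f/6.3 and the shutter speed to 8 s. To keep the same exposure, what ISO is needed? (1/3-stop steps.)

Aperture: f/1.6 → f/1.8 → f/2 → f/2.2 → f/2.5 → f/2.8 → f/3.2 → f/3.5 → f/4 → f/4.5 → f/5 → f/5.6 → f/6.3 — 4 stops smaller aperture (darker).
Shutter speed: 1.6 → 2 → 2.5 → 3.2 → 4 → 5 → 6 → 8 — 2 1/3 stops longer (brighter).
Net change so far: 1 2/3 stops darker. Offset with the ISO: 10000 → 12800 → 16000 → 20000 → 25600 → 32000.

ISO 32000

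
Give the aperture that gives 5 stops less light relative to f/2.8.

f/16

Aperture: f/2.8 → f/4 → f/5.6 → f/8 → f/11 → f/16 — 5 stops smaller aperture (darker).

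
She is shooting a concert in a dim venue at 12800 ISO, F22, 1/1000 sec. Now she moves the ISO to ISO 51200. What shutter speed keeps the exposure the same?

1/4000s

ISO: 12800 → 25600 → 51200 — 2 stops raised (brighter).
Need 2 stops darker from the shutter speed: 1/1000 → 1/2000 → 1/4000.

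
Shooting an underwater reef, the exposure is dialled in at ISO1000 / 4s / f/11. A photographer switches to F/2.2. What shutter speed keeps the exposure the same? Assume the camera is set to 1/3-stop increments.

Aperture: f/11 → f/10 → f/9 → f/8 → f/7.1 → f/6.3 → f/5.6 → f/5 → f/4.5 → f/4 → f/3.5 → f/3.2 → f/2.8 → f/2.5 → f/2.2 — 4 2/3 stops opened up (brighter).
Need 4 2/3 stops darker from the shutter speed: 4 → 3.2 → 2.5 → 2 → 1.6 → 1.3 → 1 → 0.8 → 0.6 → 0.5 → 0.4 → 0.3 → 1/4 → 1/5 → 1/6.

1/6s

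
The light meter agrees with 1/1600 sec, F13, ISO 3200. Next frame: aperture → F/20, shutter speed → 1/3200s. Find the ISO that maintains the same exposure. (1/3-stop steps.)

Aperture: f/13 → f/14 → f/16 → f/18 → f/20 — 1 1/3 stops narrower (darker).
Shutter speed: 1/1600 → 1/2000 → 1/2500 → 1/3200 — 1 stop shorter (darker).
Net change so far: 2 1/3 stops darker. Offset with the ISO: 3200 → 4000 → 5000 → 6400 → 8000 → 10000 → 12800 → 16000.

ISO 16000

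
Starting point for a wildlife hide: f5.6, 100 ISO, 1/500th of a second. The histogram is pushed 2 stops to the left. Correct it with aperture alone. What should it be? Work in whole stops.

Underexposed by 2 stops → need 2 stops brighter.
Aperture: f/5.6 → f/4 → f/2.8.

f/2.8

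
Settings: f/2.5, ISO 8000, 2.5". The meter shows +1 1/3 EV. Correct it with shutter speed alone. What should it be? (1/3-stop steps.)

1 s

Overexposed by 1 1/3 stops → need 1 1/3 stops darker.
Shutter speed: 2.5 → 2 → 1.6 → 1.3 → 1.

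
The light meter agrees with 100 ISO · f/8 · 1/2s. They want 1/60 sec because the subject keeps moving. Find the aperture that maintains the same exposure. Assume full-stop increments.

Shutter speed: 1/2 → 1/4 → 1/8 → 1/15 → 1/30 → 1/60 — 5 stops shorter (darker).
Need 5 stops brighter from the aperture: f/8 → f/5.6 → f/4 → f/2.8 → f/2 → f/1.4.

f/1.4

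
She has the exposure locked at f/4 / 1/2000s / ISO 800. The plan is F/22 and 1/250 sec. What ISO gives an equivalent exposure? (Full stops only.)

ISO 3200

Aperture: f/4 → f/5.6 → f/8 → f/11 → f/16 → f/22 — 5 stops narrower (darker).
Shutter speed: 1/2000 → 1/1000 → 1/500 → 1/250 — 3 stops longer (brighter).
Net change so far: 2 stops darker. Offset with the ISO: 800 → 1600 → 3200.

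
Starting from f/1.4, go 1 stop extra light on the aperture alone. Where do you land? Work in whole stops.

f/1.0

Aperture: f/1.4 → f/1.0 — 1 stop opened up (brighter).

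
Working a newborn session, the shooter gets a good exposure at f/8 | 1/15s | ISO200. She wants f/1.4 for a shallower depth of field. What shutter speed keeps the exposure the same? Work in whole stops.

Aperture: f/8 → f/5.6 → f/4 → f/2.8 → f/2 → f/1.4 — 5 stops larger aperture (brighter).
Need 5 stops darker from the shutter speed: 1/15 → 1/30 → 1/60 → 1/125 → 1/250 → 1/500.

1/500s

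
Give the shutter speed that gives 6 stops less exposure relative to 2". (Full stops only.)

1/30s

Shutter speed: 2 → 1 → 1/2 → 1/4 → 1/8 → 1/15 → 1/30 — 6 stops shorter (darker).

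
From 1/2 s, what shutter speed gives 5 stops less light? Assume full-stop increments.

Shutter speed: 1/2 → 1/4 → 1/8 → 1/15 → 1/30 → 1/60 — 5 stops shorter (darker).

1/60s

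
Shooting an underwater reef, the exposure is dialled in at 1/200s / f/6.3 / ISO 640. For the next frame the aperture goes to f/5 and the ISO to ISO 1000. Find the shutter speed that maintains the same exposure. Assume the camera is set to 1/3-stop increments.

Aperture: f/6.3 → f/5.6 → f/5 — 2/3 stop larger aperture (brighter).
ISO: 640 → 800 → 1000 — 2/3 stop higher (brighter).
Net change so far: 1 1/3 stops brighter. Offset with the shutter speed: 1/200 → 1/250 → 1/320 → 1/400 → 1/500.

1/500s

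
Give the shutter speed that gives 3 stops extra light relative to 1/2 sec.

4 s

Shutter speed: 1/2 → 1 → 2 → 4 — 3 stops longer (brighter).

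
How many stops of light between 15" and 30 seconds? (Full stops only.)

1 stop

15 → 30 — count the steps: 1 stop.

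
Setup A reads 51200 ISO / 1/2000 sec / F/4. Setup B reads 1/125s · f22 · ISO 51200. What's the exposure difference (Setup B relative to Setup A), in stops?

1 stop darker

Aperture: f/4 → f/5.6 → f/8 → f/11 → f/16 → f/22 — 5 stops stopped down (darker).
Shutter speed: 1/2000 → 1/1000 → 1/500 → 1/250 → 1/125 — 4 stops longer (brighter).
ISO: unchanged.
Net: −5 +4 = −1 stop.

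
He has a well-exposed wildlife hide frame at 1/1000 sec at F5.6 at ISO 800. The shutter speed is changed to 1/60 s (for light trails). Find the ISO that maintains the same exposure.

Shutter speed: 1/1000 → 1/500 → 1/250 → 1/125 → 1/60 — 4 stops slower (brighter).
Need 4 stops darker from the ISO: 800 → 400 → 200 → 100 → 50.

ISO 50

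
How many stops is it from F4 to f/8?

2 stops

f/4 → f/5.6 → f/8 — count the steps: 2 stops.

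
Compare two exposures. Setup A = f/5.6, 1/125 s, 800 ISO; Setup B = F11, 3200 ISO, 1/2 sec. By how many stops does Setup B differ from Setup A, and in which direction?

6 stops brighter

Aperture: f/5.6 → f/8 → f/11 — 2 stops narrower (darker).
Shutter speed: 1/125 → 1/60 → 1/30 → 1/15 → 1/8 → 1/4 → 1/2 — 6 stops slower (brighter).
ISO: 800 → 1600 → 3200 — 2 stops raised (brighter).
Net: −2 +6 +2 = +6 stops.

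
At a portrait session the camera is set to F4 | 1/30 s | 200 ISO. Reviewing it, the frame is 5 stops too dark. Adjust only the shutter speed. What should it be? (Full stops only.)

Underexposed by 5 stops → need 5 stops brighter.
Shutter speed: 1/30 → 1/15 → 1/8 → 1/4 → 1/2 → 1.

1 s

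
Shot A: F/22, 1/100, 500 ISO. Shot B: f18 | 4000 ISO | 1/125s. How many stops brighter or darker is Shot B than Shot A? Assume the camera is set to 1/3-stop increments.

Aperture: f/22 → f/20 → f/18 — 2/3 stop wider (brighter).
Shutter speed: 1/100 → 1/125 — 1/3 stop faster (darker).
ISO: 500 → 640 → 800 → 1000 → 1250 → 1600 → 2000 → 2500 → 3200 → 4000 — 3 stops higher (brighter).
Net: +2/3 −1/3 +3 = +3 1/3 stops.

3 1/3 stops brighter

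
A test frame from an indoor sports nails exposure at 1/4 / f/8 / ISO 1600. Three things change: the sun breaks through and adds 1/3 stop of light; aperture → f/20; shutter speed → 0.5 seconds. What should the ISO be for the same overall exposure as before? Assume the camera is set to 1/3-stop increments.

Scene light: 1/3 stop brighter.
Aperture: f/8 → f/9 → f/10 → f/11 → f/13 → f/14 → f/16 → f/18 → f/20 — 2 2/3 stops stopped down (darker).
Shutter speed: 1/4 → 0.3 → 0.4 → 0.5 — 1 stop longer (brighter).
Net so far: 1 1/3 stops darker. ISO: 1600 → 2000 → 2500 → 3200 → 4000.

ISO 4000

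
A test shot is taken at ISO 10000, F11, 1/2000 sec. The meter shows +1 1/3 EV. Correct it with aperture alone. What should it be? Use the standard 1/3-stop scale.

Overexposed by 1 1/3 stops → need 1 1/3 stops darker.
Aperture: f/11 → f/13 → f/14 → f/16 → f/18.

f/18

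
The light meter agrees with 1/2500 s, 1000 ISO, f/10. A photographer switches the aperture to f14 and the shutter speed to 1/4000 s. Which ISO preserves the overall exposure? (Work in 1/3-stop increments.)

ISO 3200

Aperture: f/10 → f/11 → f/13 → f/14 — 1 stop stopped down (darker).
Shutter speed: 1/2500 → 1/3200 → 1/4000 — 2/3 stop faster (darker).
Net change so far: 1 2/3 stops darker. Offset with the ISO: 1000 → 1250 → 1600 → 2000 → 2500 → 3200.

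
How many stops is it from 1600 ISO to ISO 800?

1 stop

1600 → 800 — count the steps: 1 stop.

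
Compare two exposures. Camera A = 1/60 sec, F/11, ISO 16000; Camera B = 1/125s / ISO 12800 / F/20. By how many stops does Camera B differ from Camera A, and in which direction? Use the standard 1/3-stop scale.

3 stops darker

Aperture: f/11 → f/13 → f/14 → f/16 → f/18 → f/20 — 1 2/3 stops smaller aperture (darker).
Shutter speed: 1/60 → 1/80 → 1/100 → 1/125 — 1 stop shorter (darker).
ISO: 16000 → 12800 — 1/3 stop lower (darker).
Net: −1 2/3 −1 −1/3 = −3 stops.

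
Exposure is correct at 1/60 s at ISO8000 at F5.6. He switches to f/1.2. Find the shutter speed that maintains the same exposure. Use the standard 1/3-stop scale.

1/1250s

Aperture: f/5.6 → f/5 → f/4.5 → f/4 → f/3.5 → f/3.2 → f/2.8 → f/2.5 → f/2.2 → f/2 → f/1.8 → f/1.6 → f/1.4 → f/1.2 — 4 1/3 stops larger aperture (brighter).
Need 4 1/3 stops darker from the shutter speed: 1/60 → 1/80 → 1/100 → 1/125 → 1/160 → 1/200 → 1/250 → 1/320 → 1/400 → 1/500 → 1/640 → 1/800 → 1/1000 → 1/1250.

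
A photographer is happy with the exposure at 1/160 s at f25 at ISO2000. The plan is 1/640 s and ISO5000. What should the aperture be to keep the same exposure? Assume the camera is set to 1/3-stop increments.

f/20

Shutter speed: 1/160 → 1/200 → 1/250 → 1/320 → 1/400 → 1/500 → 1/640 — 2 stops shorter (darker).
ISO: 2000 → 2500 → 3200 → 4000 → 5000 — 1 1/3 stops higher (brighter).
Net change so far: 2/3 stop darker. Offset with the aperture: f/25 → f/22 → f/20.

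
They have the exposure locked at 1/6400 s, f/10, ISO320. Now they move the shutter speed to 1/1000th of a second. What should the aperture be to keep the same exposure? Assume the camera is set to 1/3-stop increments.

f/25

Shutter speed: 1/6400 → 1/5000 → 1/4000 → 1/3200 → 1/2500 → 1/2000 → 1/1600 → 1/1250 → 1/1000 — 2 2/3 stops slower (brighter).
Need 2 2/3 stops darker from the aperture: f/10 → f/11 → f/13 → f/14 → f/16 → f/18 → f/20 → f/22 → f/25.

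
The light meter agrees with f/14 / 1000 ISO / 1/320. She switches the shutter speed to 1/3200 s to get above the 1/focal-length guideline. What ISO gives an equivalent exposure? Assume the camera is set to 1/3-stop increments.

Shutter speed: 1/320 → 1/400 → 1/500 → 1/640 → 1/800 → 1/1000 → 1/1250 → 1/1600 → 1/2000 → 1/2500 → 1/3200 — 3 1/3 stops shorter (darker).
Need 3 1/3 stops brighter from the ISO: 1000 → 1250 → 1600 → 2000 → 2500 → 3200 → 4000 → 5000 → 6400 → 8000 → 10000.

ISO 10000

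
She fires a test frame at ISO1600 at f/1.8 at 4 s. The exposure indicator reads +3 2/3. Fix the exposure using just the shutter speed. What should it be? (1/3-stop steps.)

0.3 s

Overexposed by 3 2/3 stops → need 3 2/3 stops darker.
Shutter speed: 4 → 3.2 → 2.5 → 2 → 1.6 → 1.3 → 1 → 0.8 → 0.6 → 0.5 → 0.4 → 0.3.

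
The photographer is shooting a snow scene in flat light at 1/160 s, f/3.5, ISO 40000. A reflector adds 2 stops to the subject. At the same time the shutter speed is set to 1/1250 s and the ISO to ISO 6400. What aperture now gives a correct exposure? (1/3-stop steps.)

f/1.0

Scene light: 2 stops brighter.
Shutter speed: 1/160 → 1/200 → 1/250 → 1/320 → 1/400 → 1/500 → 1/640 → 1/800 → 1/1000 → 1/1250 — 3 stops shorter (darker).
ISO: 40000 → 32000 → 25600 → 20000 → 16000 → 12800 → 10000 → 8000 → 6400 — 2 2/3 stops dropped (darker).
Net so far: 3 2/3 stops darker. Aperture: f/3.5 → f/3.2 → f/2.8 → f/2.5 → f/2.2 → f/2 → f/1.8 → f/1.6 → f/1.4 → f/1.2 → f/1.1 → f/1.0.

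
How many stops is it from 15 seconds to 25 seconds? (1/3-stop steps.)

2/3 stop

15 → 20 → 25 — count the steps: 2 third-stops = 2/3 stop.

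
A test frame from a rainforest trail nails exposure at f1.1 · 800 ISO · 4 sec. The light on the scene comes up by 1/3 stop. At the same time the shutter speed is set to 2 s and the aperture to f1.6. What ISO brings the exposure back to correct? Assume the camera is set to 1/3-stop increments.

ISO 2500

Scene light: 1/3 stop brighter.
Shutter speed: 4 → 3.2 → 2.5 → 2 — 1 stop shorter (darker).
Aperture: f/1.1 → f/1.2 → f/1.4 → f/1.6 — 1 stop narrower (darker).
Net so far: 1 2/3 stops darker. ISO: 800 → 1000 → 1250 → 1600 → 2000 → 2500.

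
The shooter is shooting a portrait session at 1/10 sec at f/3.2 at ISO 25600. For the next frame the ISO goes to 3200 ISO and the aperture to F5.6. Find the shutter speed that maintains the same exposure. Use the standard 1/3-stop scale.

ISO: 25600 → 20000 → 16000 → 12800 → 10000 → 8000 → 6400 → 5000 → 4000 → 3200 — 3 stops lower (darker).
Aperture: f/3.2 → f/3.5 → f/4 → f/4.5 → f/5 → f/5.6 — 1 2/3 stops narrower (darker).
Net change so far: 4 2/3 stops darker. Offset with the shutter speed: 1/10 → 1/8 → 1/6 → 1/5 → 1/4 → 0.3 → 0.4 → 0.5 → 0.6 → 0.8 → 1 → 1.3 → 1.6 → 2 → 2.5.

2.5 s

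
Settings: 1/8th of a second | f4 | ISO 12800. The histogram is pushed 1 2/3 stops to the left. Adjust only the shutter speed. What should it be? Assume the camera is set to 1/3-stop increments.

0.4 s

Underexposed by 1 2/3 stops → need 1 2/3 stops brighter.
Shutter speed: 1/8 → 1/6 → 1/5 → 1/4 → 0.3 → 0.4.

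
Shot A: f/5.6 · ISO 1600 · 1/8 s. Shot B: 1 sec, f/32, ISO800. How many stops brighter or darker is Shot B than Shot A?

3 stops darker

Aperture: f/5.6 → f/8 → f/11 → f/16 → f/22 → f/32 — 5 stops narrower (darker).
Shutter speed: 1/8 → 1/4 → 1/2 → 1 — 3 stops slower (brighter).
ISO: 1600 → 800 — 1 stop lower (darker).
Net: −5 +3 −1 = −3 stops.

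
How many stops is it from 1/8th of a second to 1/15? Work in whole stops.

1/8 → 1/15 — count the steps: 1 stop.

1 stop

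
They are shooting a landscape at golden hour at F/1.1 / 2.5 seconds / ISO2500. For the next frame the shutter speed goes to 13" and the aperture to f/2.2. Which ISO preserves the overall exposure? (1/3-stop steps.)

Shutter speed: 2.5 → 3.2 → 4 → 5 → 6 → 8 → 10 → 13 — 2 1/3 stops slower (brighter).
Aperture: f/1.1 → f/1.2 → f/1.4 → f/1.6 → f/1.8 → f/2 → f/2.2 — 2 stops stopped down (darker).
Net change so far: 1/3 stop brighter. Offset with the ISO: 2500 → 2000.

ISO 2000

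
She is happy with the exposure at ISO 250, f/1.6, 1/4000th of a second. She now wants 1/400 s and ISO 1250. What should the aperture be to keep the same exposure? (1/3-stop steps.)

Shutter speed: 1/4000 → 1/3200 → 1/2500 → 1/2000 → 1/1600 → 1/1250 → 1/1000 → 1/800 → 1/640 → 1/500 → 1/400 — 3 1/3 stops longer (brighter).
ISO: 250 → 320 → 400 → 500 → 640 → 800 → 1000 → 1250 — 2 1/3 stops raised (brighter).
Net change so far: 5 2/3 stops brighter. Offset with the aperture: f/1.6 → f/1.8 → f/2 → f/2.2 → f/2.5 → f/2.8 → f/3.2 → f/3.5 → f/4 → f/4.5 → f/5 → f/5.6 → f/6.3 → f/7.1 → f/8 → f/9 → f/10 → f/11.

f/11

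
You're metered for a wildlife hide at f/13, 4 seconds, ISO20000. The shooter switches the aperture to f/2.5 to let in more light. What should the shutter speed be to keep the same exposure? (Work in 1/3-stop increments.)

1/6s

Aperture: f/13 → f/11 → f/10 → f/9 → f/8 → f/7.1 → f/6.3 → f/5.6 → f/5 → f/4.5 → f/4 → f/3.5 → f/3.2 → f/2.8 → f/2.5 — 4 2/3 stops opened up (brighter).
Need 4 2/3 stops darker from the shutter speed: 4 → 3.2 → 2.5 → 2 → 1.6 → 1.3 → 1 → 0.8 → 0.6 → 0.5 → 0.4 → 0.3 → 1/4 → 1/5 → 1/6.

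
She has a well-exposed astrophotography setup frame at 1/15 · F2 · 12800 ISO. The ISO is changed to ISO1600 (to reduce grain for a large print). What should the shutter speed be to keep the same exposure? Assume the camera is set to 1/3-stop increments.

0.5 s

ISO: 12800 → 10000 → 8000 → 6400 → 5000 → 4000 → 3200 → 2500 → 2000 → 1600 — 3 stops dropped (darker).
Need 3 stops brighter from the shutter speed: 1/15 → 1/13 → 1/10 → 1/8 → 1/6 → 1/5 → 1/4 → 0.3 → 0.4 → 0.5.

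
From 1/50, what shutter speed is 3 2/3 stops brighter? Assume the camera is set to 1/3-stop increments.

1/4s

Shutter speed: 1/50 → 1/40 → 1/30 → 1/25 → 1/20 → 1/15 → 1/13 → 1/10 → 1/8 → 1/6 → 1/5 → 1/4 — 3 2/3 stops slower (brighter).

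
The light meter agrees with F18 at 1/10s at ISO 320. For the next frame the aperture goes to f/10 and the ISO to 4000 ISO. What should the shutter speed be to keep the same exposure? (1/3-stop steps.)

1/400s

Aperture: f/18 → f/16 → f/14 → f/13 → f/11 → f/10 — 1 2/3 stops wider (brighter).
ISO: 320 → 400 → 500 → 640 → 800 → 1000 → 1250 → 1600 → 2000 → 2500 → 3200 → 4000 — 3 2/3 stops raised (brighter).
Net change so far: 5 1/3 stops brighter. Offset with the shutter speed: 1/10 → 1/13 → 1/15 → 1/20 → 1/25 → 1/30 → 1/40 → 1/50 → 1/60 → 1/80 → 1/100 → 1/125 → 1/160 → 1/200 → 1/250 → 1/320 → 1/400.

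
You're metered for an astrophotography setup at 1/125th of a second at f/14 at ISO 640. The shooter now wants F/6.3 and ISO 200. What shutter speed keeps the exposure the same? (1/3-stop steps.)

1/200s

Aperture: f/14 → f/13 → f/11 → f/10 → f/9 → f/8 → f/7.1 → f/6.3 — 2 1/3 stops larger aperture (brighter).
ISO: 640 → 500 → 400 → 320 → 250 → 200 — 1 2/3 stops lower (darker).
Net change so far: 2/3 stop brighter. Offset with the shutter speed: 1/125 → 1/160 → 1/200.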